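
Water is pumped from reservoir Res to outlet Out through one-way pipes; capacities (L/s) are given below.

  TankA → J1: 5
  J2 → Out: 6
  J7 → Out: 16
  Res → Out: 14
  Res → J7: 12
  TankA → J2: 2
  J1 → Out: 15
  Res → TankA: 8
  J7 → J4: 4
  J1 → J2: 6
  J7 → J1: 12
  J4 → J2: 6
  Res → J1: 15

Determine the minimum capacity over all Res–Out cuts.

47

Augment Res→Out: bottleneck 14, flow now 14.
Augment Res→J7→Out: bottleneck 12, flow now 26.
Augment Res→J1→Out: bottleneck 15, flow now 41.
Augment Res→TankA→J2→Out: bottleneck 2, flow now 43.
Augment Res→TankA→J1→J2→Out: bottleneck 4, flow now 47.
No augmenting path remains; maximum flow = 47.
By max-flow min-cut, the minimum cut capacity equals the max flow.
In the residual graph, reachable from Res: {Res, TankA, J1, J2}.
Min-cut edges: Res→J7 (12), Res→Out (14), J1→Out (15), J2→Out (6); capacity 12 + 14 + 15 + 6 = 47.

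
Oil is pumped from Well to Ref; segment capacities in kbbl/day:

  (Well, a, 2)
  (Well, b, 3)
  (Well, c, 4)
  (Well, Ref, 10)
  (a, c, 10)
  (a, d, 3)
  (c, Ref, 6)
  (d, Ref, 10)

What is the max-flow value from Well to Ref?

16

Augment Well→Ref: bottleneck 10, flow now 10.
Augment Well→c→Ref: bottleneck 4, flow now 14.
Augment Well→a→c→Ref: bottleneck 2, flow now 16.
No augmenting path remains; maximum flow = 16.
In the residual graph, reachable from Well: {Well, b}.
Min-cut edges: Well→a (2), Well→c (4), Well→Ref (10); capacity 2 + 4 + 10 = 16.
This cut is saturated, so no flow can exceed 16.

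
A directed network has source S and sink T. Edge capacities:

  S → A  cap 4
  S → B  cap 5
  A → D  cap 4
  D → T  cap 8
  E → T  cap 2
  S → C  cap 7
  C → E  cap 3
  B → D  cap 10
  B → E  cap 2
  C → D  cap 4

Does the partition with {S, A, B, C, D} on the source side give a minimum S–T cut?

Given cut capacity: 2 + 3 + 8 = 13.
Augment S→A→D→T: bottleneck 4, flow now 4.
Augment S→B→D→T: bottleneck 4, flow now 8.
Augment S→B→E→T: bottleneck 1, flow now 9.
Augment S→C→E→T: bottleneck 1, flow now 10.
No augmenting path remains; maximum flow = 10.
In the residual graph, reachable from S: {S, A, B, C, D, E}.
Min-cut edges: D→T (8), E→T (2); capacity 8 + 2 = 10.
Cut capacity 13 exceeds the max flow 10, so it is not minimum.

No — its capacity is 13, but the minimum cut has capacity 10.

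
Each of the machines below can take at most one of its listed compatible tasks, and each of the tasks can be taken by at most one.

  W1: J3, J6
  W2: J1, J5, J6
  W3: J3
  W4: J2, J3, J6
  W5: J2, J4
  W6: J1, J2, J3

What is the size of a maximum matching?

6

Unit-capacity flow: source→left, listed edges, right→sink; max matching = max flow.
Augmenting path W1→J3 (+1); matched 1.
Augmenting path W2→J1 (+1); matched 2.
Augmenting path W4→J2 (+1); matched 3.
Augmenting path W5→J4 (+1); matched 4.
Augmenting path W3→J3→W1→J6 (+1); matched 5.
Augmenting path W6→J1→W2→J5 (+1); matched 6.
No augmenting path remains; maximum matching = 6.
König certificate: {W1, W2, W3, W4, W5, W6} is a vertex cover of size 6 (every listed pair touches it), so no matching can be larger.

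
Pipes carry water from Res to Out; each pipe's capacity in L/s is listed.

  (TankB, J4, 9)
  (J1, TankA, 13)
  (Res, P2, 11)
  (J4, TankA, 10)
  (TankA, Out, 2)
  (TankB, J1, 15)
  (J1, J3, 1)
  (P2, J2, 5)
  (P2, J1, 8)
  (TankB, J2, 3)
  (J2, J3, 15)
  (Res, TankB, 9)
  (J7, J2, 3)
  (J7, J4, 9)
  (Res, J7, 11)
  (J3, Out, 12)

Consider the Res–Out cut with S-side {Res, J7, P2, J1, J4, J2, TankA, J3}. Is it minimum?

Given cut capacity: 9 + 2 + 12 = 23.
Augment Res→J7→J4→TankA→Out: bottleneck 2, flow now 2.
Augment Res→J7→J2→J3→Out: bottleneck 3, flow now 5.
Augment Res→P2→J1→J3→Out: bottleneck 1, flow now 6.
Augment Res→P2→J2→J3→Out: bottleneck 5, flow now 11.
Augment Res→TankB→J2→J3→Out: bottleneck 3, flow now 14.
No augmenting path remains; maximum flow = 14.
In the residual graph, reachable from Res: {Res, J7, P2, TankB, J1, J4, TankA}.
Min-cut edges: J7→J2 (3), P2→J2 (5), TankB→J2 (3), J1→J3 (1), TankA→Out (2); capacity 3 + 5 + 3 + 1 + 2 = 14.
Cut capacity 23 exceeds the max flow 14, so it is not minimum.

No — its capacity is 23, but the minimum cut has capacity 14.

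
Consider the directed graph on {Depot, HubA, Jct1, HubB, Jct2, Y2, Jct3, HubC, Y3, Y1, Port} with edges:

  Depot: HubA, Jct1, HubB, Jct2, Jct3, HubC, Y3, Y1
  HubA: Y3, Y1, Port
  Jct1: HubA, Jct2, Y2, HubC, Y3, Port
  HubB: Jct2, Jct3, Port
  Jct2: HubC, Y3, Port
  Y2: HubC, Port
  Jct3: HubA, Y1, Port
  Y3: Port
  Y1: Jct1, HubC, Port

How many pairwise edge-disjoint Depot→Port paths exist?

7

Assign every edge capacity 1; by Menger, the answer equals the max flow.
Path Depot→HubA→Port (+1); total 1.
Path Depot→Jct1→Port (+1); total 2.
Path Depot→HubB→Port (+1); total 3.
Path Depot→Jct2→Port (+1); total 4.
Path Depot→Jct3→Port (+1); total 5.
Path Depot→Y3→Port (+1); total 6.
Path Depot→Y1→Port (+1); total 7.
No residual Depot→Port path; max flow = 7.
Certifying cut of size 7: {Depot→HubA, Depot→HubB, Depot→Jct1, Depot→Jct2, Depot→Jct3, Depot→Y1, Depot→Y3}.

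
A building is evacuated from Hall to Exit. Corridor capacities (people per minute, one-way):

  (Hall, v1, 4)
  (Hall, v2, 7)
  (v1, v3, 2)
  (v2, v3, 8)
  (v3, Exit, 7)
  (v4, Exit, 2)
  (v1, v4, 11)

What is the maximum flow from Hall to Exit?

Augment Hall→v1→v3→Exit: bottleneck 2, flow now 2.
Augment Hall→v1→v4→Exit: bottleneck 2, flow now 4.
Augment Hall→v2→v3→Exit: bottleneck 5, flow now 9.
No augmenting path remains; maximum flow = 9.
In the residual graph, reachable from Hall: {Hall, v1, v2, v3, v4}.
Min-cut edges: v3→Exit (7), v4→Exit (2); capacity 7 + 2 = 9.
This cut is saturated, so no flow can exceed 9.

9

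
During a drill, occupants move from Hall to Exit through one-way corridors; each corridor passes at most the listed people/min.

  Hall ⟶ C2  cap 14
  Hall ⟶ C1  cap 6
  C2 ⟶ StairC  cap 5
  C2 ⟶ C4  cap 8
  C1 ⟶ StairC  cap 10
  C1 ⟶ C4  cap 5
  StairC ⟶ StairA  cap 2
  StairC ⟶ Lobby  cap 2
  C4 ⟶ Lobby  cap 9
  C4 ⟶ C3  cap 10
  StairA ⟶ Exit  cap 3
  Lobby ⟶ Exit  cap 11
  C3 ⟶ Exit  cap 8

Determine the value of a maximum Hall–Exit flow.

17

Augment Hall→C2→StairC→StairA→Exit: bottleneck 2, flow now 2.
Augment Hall→C2→StairC→Lobby→Exit: bottleneck 2, flow now 4.
Augment Hall→C2→C4→Lobby→Exit: bottleneck 8, flow now 12.
Augment Hall→C1→C4→Lobby→Exit: bottleneck 1, flow now 13.
Augment Hall→C1→C4→C3→Exit: bottleneck 4, flow now 17.
No augmenting path remains; maximum flow = 17.
In the residual graph, reachable from Hall: {Hall, C2, C1, StairC}.
Min-cut edges: C2→C4 (8), C1→C4 (5), StairC→StairA (2), StairC→Lobby (2); capacity 8 + 5 + 2 + 2 = 17.
This cut is saturated, so no flow can exceed 17.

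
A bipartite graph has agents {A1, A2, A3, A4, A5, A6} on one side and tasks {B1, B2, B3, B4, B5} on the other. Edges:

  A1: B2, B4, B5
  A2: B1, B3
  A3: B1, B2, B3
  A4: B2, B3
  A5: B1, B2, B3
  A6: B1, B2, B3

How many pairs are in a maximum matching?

Unit-capacity flow: source→left, listed edges, right→sink; max matching = max flow.
Augmenting path A1→B2 (+1); matched 1.
Augmenting path A2→B1 (+1); matched 2.
Augmenting path A3→B3 (+1); matched 3.
Augmenting path A4→B2→A1→B4 (+1); matched 4.
No augmenting path remains; maximum matching = 4.
König certificate: {A1, B1, B2, B3} is a vertex cover of size 4 (every listed pair touches it), so no matching can be larger.

4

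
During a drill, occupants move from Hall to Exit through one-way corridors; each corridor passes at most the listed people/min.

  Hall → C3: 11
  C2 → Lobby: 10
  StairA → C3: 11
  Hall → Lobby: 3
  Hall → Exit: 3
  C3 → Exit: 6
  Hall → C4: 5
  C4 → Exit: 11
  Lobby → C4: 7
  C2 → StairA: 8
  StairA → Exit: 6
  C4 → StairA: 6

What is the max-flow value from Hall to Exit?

Augment Hall→Exit: bottleneck 3, flow now 3.
Augment Hall→C3→Exit: bottleneck 6, flow now 9.
Augment Hall→C4→Exit: bottleneck 5, flow now 14.
Augment Hall→Lobby→C4→Exit: bottleneck 3, flow now 17.
No augmenting path remains; maximum flow = 17.
In the residual graph, reachable from Hall: {Hall, C3}.
Min-cut edges: Hall→Lobby (3), Hall→C4 (5), Hall→Exit (3), C3→Exit (6); capacity 3 + 5 + 3 + 6 = 17.
This cut is saturated, so no flow can exceed 17.

17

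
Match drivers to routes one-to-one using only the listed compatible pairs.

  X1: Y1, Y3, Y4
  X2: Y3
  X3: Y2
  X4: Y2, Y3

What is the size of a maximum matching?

Unit-capacity flow: source→left, listed edges, right→sink; max matching = max flow.
Augmenting path X1→Y1 (+1); matched 1.
Augmenting path X2→Y3 (+1); matched 2.
Augmenting path X3→Y2 (+1); matched 3.
No augmenting path remains; maximum matching = 3.
König certificate: {X1, Y2, Y3} is a vertex cover of size 3 (every listed pair touches it), so no matching can be larger.

3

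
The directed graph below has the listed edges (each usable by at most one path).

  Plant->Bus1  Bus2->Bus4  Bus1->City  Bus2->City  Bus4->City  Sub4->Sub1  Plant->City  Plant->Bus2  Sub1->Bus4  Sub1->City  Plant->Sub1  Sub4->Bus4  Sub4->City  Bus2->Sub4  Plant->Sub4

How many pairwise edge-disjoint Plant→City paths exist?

Assign every edge capacity 1; by Menger, the answer equals the max flow.
Path Plant→City (+1); total 1.
Path Plant→Bus1→City (+1); total 2.
Path Plant→Bus2→City (+1); total 3.
Path Plant→Sub4→City (+1); total 4.
Path Plant→Sub1→City (+1); total 5.
No residual Plant→City path; max flow = 5.
Certifying cut of size 5: {Plant→Bus1, Plant→Bus2, Plant→City, Plant→Sub1, Plant→Sub4}.

5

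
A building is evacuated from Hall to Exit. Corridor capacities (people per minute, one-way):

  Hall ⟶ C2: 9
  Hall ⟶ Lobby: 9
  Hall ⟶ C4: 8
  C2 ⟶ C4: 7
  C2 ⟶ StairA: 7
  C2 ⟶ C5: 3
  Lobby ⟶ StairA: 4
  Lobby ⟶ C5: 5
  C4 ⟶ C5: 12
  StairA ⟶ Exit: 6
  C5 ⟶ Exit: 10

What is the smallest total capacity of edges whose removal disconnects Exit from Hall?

16

Augment Hall→C2→StairA→Exit: bottleneck 6, flow now 6.
Augment Hall→C2→C5→Exit: bottleneck 3, flow now 9.
Augment Hall→Lobby→C5→Exit: bottleneck 5, flow now 14.
Augment Hall→C4→C5→Exit: bottleneck 2, flow now 16.
No augmenting path remains; maximum flow = 16.
By max-flow min-cut, the minimum cut capacity equals the max flow.
In the residual graph, reachable from Hall: {Hall, C2, Lobby, C4, StairA, C5}.
Min-cut edges: StairA→Exit (6), C5→Exit (10); capacity 6 + 10 = 16.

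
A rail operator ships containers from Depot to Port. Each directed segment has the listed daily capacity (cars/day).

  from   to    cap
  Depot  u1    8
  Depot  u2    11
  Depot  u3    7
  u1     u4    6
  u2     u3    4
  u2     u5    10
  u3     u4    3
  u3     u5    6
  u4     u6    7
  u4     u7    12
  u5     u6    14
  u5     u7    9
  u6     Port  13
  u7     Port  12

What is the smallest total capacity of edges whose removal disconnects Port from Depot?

24

Augment Depot→u1→u4→u6→Port: bottleneck 6, flow now 6.
Augment Depot→u2→u5→u6→Port: bottleneck 7, flow now 13.
Augment Depot→u2→u5→u7→Port: bottleneck 3, flow now 16.
Augment Depot→u3→u4→u7→Port: bottleneck 3, flow now 19.
Augment Depot→u3→u5→u7→Port: bottleneck 4, flow now 23.
Augment Depot→u2→u3→u5→u7→Port: bottleneck 1, flow now 24.
No augmenting path remains; maximum flow = 24.
By max-flow min-cut, the minimum cut capacity equals the max flow.
In the residual graph, reachable from Depot: {Depot, u1}.
Min-cut edges: Depot→u2 (11), Depot→u3 (7), u1→u4 (6); capacity 11 + 7 + 6 = 24.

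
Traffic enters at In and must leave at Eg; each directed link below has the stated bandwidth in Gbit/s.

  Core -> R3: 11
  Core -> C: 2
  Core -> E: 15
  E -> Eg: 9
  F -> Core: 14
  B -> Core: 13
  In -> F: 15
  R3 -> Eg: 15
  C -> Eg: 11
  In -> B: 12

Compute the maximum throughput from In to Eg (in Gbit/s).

22

Augment In→F→Core→R3→Eg: bottleneck 11, flow now 11.
Augment In→F→Core→C→Eg: bottleneck 2, flow now 13.
Augment In→F→Core→E→Eg: bottleneck 1, flow now 14.
Augment In→B→Core→E→Eg: bottleneck 8, flow now 22.
No augmenting path remains; maximum flow = 22.
In the residual graph, reachable from In: {In, F, B, Core, E}.
Min-cut edges: Core→R3 (11), Core→C (2), E→Eg (9); capacity 11 + 2 + 9 = 22.
This cut is saturated, so no flow can exceed 22.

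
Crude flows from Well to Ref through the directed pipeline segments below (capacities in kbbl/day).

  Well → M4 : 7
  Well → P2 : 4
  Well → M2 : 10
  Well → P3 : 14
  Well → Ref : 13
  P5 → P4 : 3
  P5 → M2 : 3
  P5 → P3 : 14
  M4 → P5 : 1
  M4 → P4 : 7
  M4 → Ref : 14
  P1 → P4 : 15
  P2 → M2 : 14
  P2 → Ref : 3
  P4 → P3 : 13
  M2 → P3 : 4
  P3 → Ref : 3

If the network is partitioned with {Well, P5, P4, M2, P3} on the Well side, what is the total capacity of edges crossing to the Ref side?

Edges leaving {Well, P5, P4, M2, P3}: Well→M4 (7), Well→P2 (4), Well→Ref (13), P3→Ref (3).
Cut capacity = 7 + 4 + 13 + 3 = 27.

27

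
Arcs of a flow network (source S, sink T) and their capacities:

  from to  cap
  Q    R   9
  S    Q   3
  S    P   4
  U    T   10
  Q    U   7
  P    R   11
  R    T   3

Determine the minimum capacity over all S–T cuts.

6

Augment S→P→R→T: bottleneck 3, flow now 3.
Augment S→Q→U→T: bottleneck 3, flow now 6.
No augmenting path remains; maximum flow = 6.
By max-flow min-cut, the minimum cut capacity equals the max flow.
In the residual graph, reachable from S: {S, P, R}.
Min-cut edges: S→Q (3), R→T (3); capacity 3 + 3 = 6.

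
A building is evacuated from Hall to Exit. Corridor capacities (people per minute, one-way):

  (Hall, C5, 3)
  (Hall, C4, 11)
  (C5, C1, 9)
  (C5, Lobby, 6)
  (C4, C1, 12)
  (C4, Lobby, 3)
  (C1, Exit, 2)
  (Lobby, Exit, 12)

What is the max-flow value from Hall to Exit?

Augment Hall→C5→C1→Exit: bottleneck 2, flow now 2.
Augment Hall→C5→Lobby→Exit: bottleneck 1, flow now 3.
Augment Hall→C4→Lobby→Exit: bottleneck 3, flow now 6.
Augment Hall→C4→C1→C5→Lobby→Exit: bottleneck 2, flow now 8. (uses reverse residual edge)
No augmenting path remains; maximum flow = 8.
In the residual graph, reachable from Hall: {Hall, C4, C1}.
Min-cut edges: Hall→C5 (3), C4→Lobby (3), C1→Exit (2); capacity 3 + 3 + 2 = 8.
This cut is saturated, so no flow can exceed 8.

8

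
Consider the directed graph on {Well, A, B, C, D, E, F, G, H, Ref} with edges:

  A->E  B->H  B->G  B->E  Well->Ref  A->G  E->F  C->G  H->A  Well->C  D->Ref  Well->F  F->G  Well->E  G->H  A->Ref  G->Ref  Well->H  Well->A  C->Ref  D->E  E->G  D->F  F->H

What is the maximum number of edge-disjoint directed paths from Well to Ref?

Assign every edge capacity 1; by Menger, the answer equals the max flow.
Path Well→Ref (+1); total 1.
Path Well→A→Ref (+1); total 2.
Path Well→C→Ref (+1); total 3.
Path Well→E→G→Ref (+1); total 4.
No residual Well→Ref path; max flow = 4.
Certifying cut of size 4: {A→Ref, G→Ref, Well→C, Well→Ref}.

4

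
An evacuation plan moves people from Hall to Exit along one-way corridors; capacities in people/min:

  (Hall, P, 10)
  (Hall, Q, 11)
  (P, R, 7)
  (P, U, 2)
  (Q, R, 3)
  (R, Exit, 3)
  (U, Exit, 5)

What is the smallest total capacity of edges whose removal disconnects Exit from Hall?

5

Augment Hall→P→R→Exit: bottleneck 3, flow now 3.
Augment Hall→P→U→Exit: bottleneck 2, flow now 5.
No augmenting path remains; maximum flow = 5.
By max-flow min-cut, the minimum cut capacity equals the max flow.
In the residual graph, reachable from Hall: {Hall, P, Q, R}.
Min-cut edges: P→U (2), R→Exit (3); capacity 2 + 3 = 5.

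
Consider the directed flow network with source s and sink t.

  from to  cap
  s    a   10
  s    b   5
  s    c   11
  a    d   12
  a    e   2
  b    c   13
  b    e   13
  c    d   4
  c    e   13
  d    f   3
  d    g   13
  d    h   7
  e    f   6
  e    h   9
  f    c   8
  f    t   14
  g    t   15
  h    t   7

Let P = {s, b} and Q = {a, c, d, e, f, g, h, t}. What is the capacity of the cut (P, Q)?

Edges leaving {s, b}: s→a (10), s→c (11), b→c (13), b→e (13).
Cut capacity = 10 + 11 + 13 + 13 = 47.

47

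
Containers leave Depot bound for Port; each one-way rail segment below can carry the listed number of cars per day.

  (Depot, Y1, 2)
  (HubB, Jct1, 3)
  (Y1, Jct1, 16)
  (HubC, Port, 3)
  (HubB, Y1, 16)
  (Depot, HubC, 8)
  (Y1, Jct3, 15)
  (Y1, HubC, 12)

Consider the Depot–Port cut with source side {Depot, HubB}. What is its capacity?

29

Edges leaving {Depot, HubB}: Depot→Y1 (2), Depot→HubC (8), HubB→Y1 (16), HubB→Jct1 (3).
Cut capacity = 2 + 8 + 16 + 3 = 29.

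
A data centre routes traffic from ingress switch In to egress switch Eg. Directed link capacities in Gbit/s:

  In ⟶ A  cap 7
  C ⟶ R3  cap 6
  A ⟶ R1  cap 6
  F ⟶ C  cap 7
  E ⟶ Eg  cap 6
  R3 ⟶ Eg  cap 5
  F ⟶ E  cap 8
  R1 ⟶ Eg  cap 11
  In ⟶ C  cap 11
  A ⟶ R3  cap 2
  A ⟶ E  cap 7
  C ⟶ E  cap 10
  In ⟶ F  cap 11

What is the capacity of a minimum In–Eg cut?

17

Augment In→C→E→Eg: bottleneck 6, flow now 6.
Augment In→C→R3→Eg: bottleneck 5, flow now 11.
Augment In→A→R1→Eg: bottleneck 6, flow now 17.
No augmenting path remains; maximum flow = 17.
By max-flow min-cut, the minimum cut capacity equals the max flow.
In the residual graph, reachable from In: {In, C, A, F, E, R3}.
Min-cut edges: A→R1 (6), E→Eg (6), R3→Eg (5); capacity 6 + 6 + 5 = 17.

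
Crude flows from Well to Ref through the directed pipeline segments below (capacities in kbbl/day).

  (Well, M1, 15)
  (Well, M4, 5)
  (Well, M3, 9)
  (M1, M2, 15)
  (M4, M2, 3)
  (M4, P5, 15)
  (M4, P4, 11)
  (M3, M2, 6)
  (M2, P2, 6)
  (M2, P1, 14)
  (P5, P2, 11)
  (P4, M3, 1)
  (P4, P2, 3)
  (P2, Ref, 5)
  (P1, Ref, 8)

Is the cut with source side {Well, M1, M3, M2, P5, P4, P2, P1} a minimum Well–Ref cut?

No — its capacity is 18, but the minimum cut has capacity 13.

Given cut capacity: 5 + 5 + 8 = 18.
Augment Well→M1→M2→P2→Ref: bottleneck 5, flow now 5.
Augment Well→M1→M2→P1→Ref: bottleneck 8, flow now 13.
No augmenting path remains; maximum flow = 13.
In the residual graph, reachable from Well: {Well, M1, M4, M3, M2, P5, P4, P2, P1}.
Min-cut edges: P2→Ref (5), P1→Ref (8); capacity 5 + 8 = 13.
Cut capacity 18 exceeds the max flow 13, so it is not minimum.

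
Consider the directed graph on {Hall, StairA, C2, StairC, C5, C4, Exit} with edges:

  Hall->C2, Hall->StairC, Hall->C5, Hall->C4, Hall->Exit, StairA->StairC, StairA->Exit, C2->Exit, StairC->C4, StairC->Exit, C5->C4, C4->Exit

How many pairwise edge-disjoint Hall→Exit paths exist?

4

Assign every edge capacity 1; by Menger, the answer equals the max flow.
Path Hall→Exit (+1); total 1.
Path Hall→C2→Exit (+1); total 2.
Path Hall→StairC→Exit (+1); total 3.
Path Hall→C4→Exit (+1); total 4.
No residual Hall→Exit path; max flow = 4.
Certifying cut of size 4: {C4→Exit, Hall→C2, Hall→Exit, Hall→StairC}.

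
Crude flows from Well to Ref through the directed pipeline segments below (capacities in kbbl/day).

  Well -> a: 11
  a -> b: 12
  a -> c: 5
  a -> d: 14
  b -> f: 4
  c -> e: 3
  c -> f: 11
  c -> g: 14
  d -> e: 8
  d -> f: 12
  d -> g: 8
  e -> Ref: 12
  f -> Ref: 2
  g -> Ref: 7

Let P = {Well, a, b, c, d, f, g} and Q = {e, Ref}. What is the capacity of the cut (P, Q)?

20

Edges leaving {Well, a, b, c, d, f, g}: c→e (3), d→e (8), f→Ref (2), g→Ref (7).
Cut capacity = 3 + 8 + 2 + 7 = 20.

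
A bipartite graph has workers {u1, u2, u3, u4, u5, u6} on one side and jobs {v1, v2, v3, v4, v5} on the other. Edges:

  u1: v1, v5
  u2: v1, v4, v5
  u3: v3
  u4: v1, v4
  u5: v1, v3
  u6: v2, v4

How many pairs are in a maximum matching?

5

Unit-capacity flow: source→left, listed edges, right→sink; max matching = max flow.
Augmenting path u1→v1 (+1); matched 1.
Augmenting path u2→v4 (+1); matched 2.
Augmenting path u3→v3 (+1); matched 3.
Augmenting path u6→v2 (+1); matched 4.
Augmenting path u4→v1→u1→v5 (+1); matched 5.
No augmenting path remains; maximum matching = 5.
König certificate: {u6, v1, v3, v4, v5} is a vertex cover of size 5 (every listed pair touches it), so no matching can be larger.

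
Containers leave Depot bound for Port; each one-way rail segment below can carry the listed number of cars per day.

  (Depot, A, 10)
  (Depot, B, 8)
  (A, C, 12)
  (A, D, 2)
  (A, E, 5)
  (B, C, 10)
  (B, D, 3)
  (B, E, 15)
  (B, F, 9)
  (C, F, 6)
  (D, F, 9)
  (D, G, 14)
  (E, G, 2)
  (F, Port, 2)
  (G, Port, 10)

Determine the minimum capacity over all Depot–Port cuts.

Augment Depot→B→F→Port: bottleneck 2, flow now 2.
Augment Depot→A→D→G→Port: bottleneck 2, flow now 4.
Augment Depot→A→E→G→Port: bottleneck 2, flow now 6.
Augment Depot→B→D→G→Port: bottleneck 3, flow now 9.
No augmenting path remains; maximum flow = 9.
By max-flow min-cut, the minimum cut capacity equals the max flow.
In the residual graph, reachable from Depot: {Depot, A, B, C, E, F}.
Min-cut edges: A→D (2), B→D (3), E→G (2), F→Port (2); capacity 2 + 3 + 2 + 2 = 9.

9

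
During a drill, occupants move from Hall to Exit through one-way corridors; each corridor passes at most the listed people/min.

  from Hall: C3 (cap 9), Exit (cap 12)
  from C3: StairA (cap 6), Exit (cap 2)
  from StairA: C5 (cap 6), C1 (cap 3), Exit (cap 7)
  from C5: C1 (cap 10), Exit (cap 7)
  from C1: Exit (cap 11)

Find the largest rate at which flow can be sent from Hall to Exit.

Augment Hall→Exit: bottleneck 12, flow now 12.
Augment Hall→C3→Exit: bottleneck 2, flow now 14.
Augment Hall→C3→StairA→Exit: bottleneck 6, flow now 20.
No augmenting path remains; maximum flow = 20.
In the residual graph, reachable from Hall: {Hall, C3}.
Min-cut edges: Hall→Exit (12), C3→StairA (6), C3→Exit (2); capacity 12 + 6 + 2 = 20.
This cut is saturated, so no flow can exceed 20.

20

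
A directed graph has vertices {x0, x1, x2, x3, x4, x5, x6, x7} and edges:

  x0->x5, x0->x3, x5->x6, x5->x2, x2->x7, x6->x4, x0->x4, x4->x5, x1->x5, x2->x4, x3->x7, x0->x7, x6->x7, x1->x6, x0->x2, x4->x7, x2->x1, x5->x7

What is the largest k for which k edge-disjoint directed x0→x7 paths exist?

5

Assign every edge capacity 1; by Menger, the answer equals the max flow.
Path x0→x7 (+1); total 1.
Path x0→x2→x7 (+1); total 2.
Path x0→x3→x7 (+1); total 3.
Path x0→x4→x7 (+1); total 4.
Path x0→x5→x7 (+1); total 5.
No residual x0→x7 path; max flow = 5.
Certifying cut of size 5: {x0→x2, x0→x3, x0→x4, x0→x5, x0→x7}.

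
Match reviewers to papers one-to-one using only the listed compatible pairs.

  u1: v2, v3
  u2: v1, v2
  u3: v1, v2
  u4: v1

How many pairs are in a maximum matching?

3

Unit-capacity flow: source→left, listed edges, right→sink; max matching = max flow.
Augmenting path u1→v2 (+1); matched 1.
Augmenting path u2→v1 (+1); matched 2.
Augmenting path u3→v2→u1→v3 (+1); matched 3.
No augmenting path remains; maximum matching = 3.
König certificate: {u1, v1, v2} is a vertex cover of size 3 (every listed pair touches it), so no matching can be larger.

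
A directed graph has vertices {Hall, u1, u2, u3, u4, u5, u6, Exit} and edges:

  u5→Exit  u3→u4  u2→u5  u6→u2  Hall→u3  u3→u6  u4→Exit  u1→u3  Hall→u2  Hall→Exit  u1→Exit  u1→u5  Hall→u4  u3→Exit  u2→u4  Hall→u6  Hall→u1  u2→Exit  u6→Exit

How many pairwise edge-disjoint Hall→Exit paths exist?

Assign every edge capacity 1; by Menger, the answer equals the max flow.
Path Hall→Exit (+1); total 1.
Path Hall→u1→Exit (+1); total 2.
Path Hall→u2→Exit (+1); total 3.
Path Hall→u3→Exit (+1); total 4.
Path Hall→u4→Exit (+1); total 5.
Path Hall→u6→Exit (+1); total 6.
No residual Hall→Exit path; max flow = 6.
Certifying cut of size 6: {Hall→Exit, Hall→u1, Hall→u2, Hall→u3, Hall→u4, Hall→u6}.

6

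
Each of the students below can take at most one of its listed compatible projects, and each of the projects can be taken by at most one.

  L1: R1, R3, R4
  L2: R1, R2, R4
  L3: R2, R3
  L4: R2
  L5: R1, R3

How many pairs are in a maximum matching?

4

Unit-capacity flow: source→left, listed edges, right→sink; max matching = max flow.
Augmenting path L1→R1 (+1); matched 1.
Augmenting path L2→R2 (+1); matched 2.
Augmenting path L3→R3 (+1); matched 3.
Augmenting path L4→R2→L2→R4 (+1); matched 4.
No augmenting path remains; maximum matching = 4.
König certificate: {R1, R2, R3, R4} is a vertex cover of size 4 (every listed pair touches it), so no matching can be larger.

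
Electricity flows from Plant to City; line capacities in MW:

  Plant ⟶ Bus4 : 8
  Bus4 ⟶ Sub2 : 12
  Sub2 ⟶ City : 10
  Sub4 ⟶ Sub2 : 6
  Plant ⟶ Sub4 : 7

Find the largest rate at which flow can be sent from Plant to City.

10

Augment Plant→Sub4→Sub2→City: bottleneck 6, flow now 6.
Augment Plant→Bus4→Sub2→City: bottleneck 4, flow now 10.
No augmenting path remains; maximum flow = 10.
In the residual graph, reachable from Plant: {Plant, Sub4, Bus4, Sub2}.
Min-cut edges: Sub2→City (10); capacity 10 = 10.
This cut is saturated, so no flow can exceed 10.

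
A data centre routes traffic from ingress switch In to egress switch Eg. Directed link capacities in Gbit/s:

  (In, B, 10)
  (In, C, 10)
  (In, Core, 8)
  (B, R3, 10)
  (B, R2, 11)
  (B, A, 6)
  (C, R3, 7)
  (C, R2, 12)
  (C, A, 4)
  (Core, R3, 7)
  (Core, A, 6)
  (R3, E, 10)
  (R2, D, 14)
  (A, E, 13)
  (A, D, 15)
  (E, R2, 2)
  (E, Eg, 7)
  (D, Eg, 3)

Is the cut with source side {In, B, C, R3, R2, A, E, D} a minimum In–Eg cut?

No — its capacity is 18, but the minimum cut has capacity 10.

Given cut capacity: 8 + 7 + 3 = 18.
Augment In→B→R3→E→Eg: bottleneck 7, flow now 7.
Augment In→B→R2→D→Eg: bottleneck 3, flow now 10.
No augmenting path remains; maximum flow = 10.
In the residual graph, reachable from In: {In, B, C, Core, R3, R2, A, E, D}.
Min-cut edges: E→Eg (7), D→Eg (3); capacity 7 + 3 = 10.
Cut capacity 18 exceeds the max flow 10, so it is not minimum.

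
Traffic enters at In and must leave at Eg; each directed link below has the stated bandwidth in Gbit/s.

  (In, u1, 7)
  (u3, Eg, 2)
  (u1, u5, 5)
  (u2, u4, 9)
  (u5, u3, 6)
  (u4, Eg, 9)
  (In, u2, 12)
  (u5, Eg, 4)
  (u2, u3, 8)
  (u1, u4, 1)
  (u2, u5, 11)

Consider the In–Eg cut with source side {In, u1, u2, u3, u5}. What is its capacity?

Edges leaving {In, u1, u2, u3, u5}: u1→u4 (1), u2→u4 (9), u3→Eg (2), u5→Eg (4).
Cut capacity = 1 + 9 + 2 + 4 = 16.

16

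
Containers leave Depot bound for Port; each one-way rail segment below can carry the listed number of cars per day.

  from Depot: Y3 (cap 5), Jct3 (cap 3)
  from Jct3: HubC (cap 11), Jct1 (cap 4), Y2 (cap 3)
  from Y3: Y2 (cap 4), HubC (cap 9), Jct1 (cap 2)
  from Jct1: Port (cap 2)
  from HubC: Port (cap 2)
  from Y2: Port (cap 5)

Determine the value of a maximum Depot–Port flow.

8

Augment Depot→Jct3→Jct1→Port: bottleneck 2, flow now 2.
Augment Depot→Jct3→HubC→Port: bottleneck 1, flow now 3.
Augment Depot→Y3→HubC→Port: bottleneck 1, flow now 4.
Augment Depot→Y3→Y2→Port: bottleneck 4, flow now 8.
No augmenting path remains; maximum flow = 8.
In the residual graph, reachable from Depot: {Depot}.
Min-cut edges: Depot→Jct3 (3), Depot→Y3 (5); capacity 3 + 5 = 8.
This cut is saturated, so no flow can exceed 8.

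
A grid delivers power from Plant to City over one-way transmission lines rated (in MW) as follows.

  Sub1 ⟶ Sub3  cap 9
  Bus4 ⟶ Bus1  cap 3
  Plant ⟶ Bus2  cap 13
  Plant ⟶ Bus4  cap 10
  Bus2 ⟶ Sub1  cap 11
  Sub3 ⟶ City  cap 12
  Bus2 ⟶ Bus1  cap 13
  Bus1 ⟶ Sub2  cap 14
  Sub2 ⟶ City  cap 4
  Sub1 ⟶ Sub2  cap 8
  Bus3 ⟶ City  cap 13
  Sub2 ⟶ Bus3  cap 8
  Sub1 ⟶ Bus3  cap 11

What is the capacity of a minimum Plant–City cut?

16

Augment Plant→Bus2→Sub1→Sub3→City: bottleneck 9, flow now 9.
Augment Plant→Bus2→Sub1→Bus3→City: bottleneck 2, flow now 11.
Augment Plant→Bus2→Bus1→Sub2→City: bottleneck 2, flow now 13.
Augment Plant→Bus4→Bus1→Sub2→City: bottleneck 2, flow now 15.
Augment Plant→Bus4→Bus1→Sub2→Bus3→City: bottleneck 1, flow now 16.
No augmenting path remains; maximum flow = 16.
By max-flow min-cut, the minimum cut capacity equals the max flow.
In the residual graph, reachable from Plant: {Plant, Bus4}.
Min-cut edges: Plant→Bus2 (13), Bus4→Bus1 (3); capacity 13 + 3 = 16.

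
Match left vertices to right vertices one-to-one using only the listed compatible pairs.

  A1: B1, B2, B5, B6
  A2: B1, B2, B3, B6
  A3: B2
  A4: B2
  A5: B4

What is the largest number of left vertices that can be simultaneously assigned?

Unit-capacity flow: source→left, listed edges, right→sink; max matching = max flow.
Augmenting path A1→B1 (+1); matched 1.
Augmenting path A2→B2 (+1); matched 2.
Augmenting path A5→B4 (+1); matched 3.
Augmenting path A3→B2→A2→B3 (+1); matched 4.
No augmenting path remains; maximum matching = 4.
König certificate: {A1, A2, A5, B2} is a vertex cover of size 4 (every listed pair touches it), so no matching can be larger.

4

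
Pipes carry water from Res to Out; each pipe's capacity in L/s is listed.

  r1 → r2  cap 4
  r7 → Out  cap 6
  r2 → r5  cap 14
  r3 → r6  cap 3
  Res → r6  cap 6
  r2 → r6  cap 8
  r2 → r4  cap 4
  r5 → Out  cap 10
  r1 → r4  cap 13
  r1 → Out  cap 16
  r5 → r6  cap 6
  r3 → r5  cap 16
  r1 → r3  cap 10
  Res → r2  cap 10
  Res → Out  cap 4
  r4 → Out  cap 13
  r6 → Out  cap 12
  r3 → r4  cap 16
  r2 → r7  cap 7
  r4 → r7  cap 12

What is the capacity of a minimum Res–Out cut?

20

Augment Res→Out: bottleneck 4, flow now 4.
Augment Res→r6→Out: bottleneck 6, flow now 10.
Augment Res→r2→r4→Out: bottleneck 4, flow now 14.
Augment Res→r2→r5→Out: bottleneck 6, flow now 20.
No augmenting path remains; maximum flow = 20.
By max-flow min-cut, the minimum cut capacity equals the max flow.
In the residual graph, reachable from Res: {Res}.
Min-cut edges: Res→r2 (10), Res→r6 (6), Res→Out (4); capacity 10 + 6 + 4 = 20.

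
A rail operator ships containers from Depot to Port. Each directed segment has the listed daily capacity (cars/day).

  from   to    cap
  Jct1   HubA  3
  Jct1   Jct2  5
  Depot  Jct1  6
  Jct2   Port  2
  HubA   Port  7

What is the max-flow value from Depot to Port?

Augment Depot→Jct1→HubA→Port: bottleneck 3, flow now 3.
Augment Depot→Jct1→Jct2→Port: bottleneck 2, flow now 5.
No augmenting path remains; maximum flow = 5.
In the residual graph, reachable from Depot: {Depot, Jct1, Jct2}.
Min-cut edges: Jct1→HubA (3), Jct2→Port (2); capacity 3 + 2 = 5.
This cut is saturated, so no flow can exceed 5.

5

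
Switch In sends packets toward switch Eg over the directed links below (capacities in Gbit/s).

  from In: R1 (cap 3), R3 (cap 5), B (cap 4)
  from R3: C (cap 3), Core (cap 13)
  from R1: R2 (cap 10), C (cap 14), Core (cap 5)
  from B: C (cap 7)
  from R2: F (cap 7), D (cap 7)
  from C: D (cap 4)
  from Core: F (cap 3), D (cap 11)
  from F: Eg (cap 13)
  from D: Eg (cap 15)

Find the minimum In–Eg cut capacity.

Augment In→R3→C→D→Eg: bottleneck 3, flow now 3.
Augment In→R3→Core→F→Eg: bottleneck 2, flow now 5.
Augment In→R1→R2→F→Eg: bottleneck 3, flow now 8.
Augment In→B→C→D→Eg: bottleneck 1, flow now 9.
Augment In→B→C→R3→Core→F→Eg: bottleneck 1, flow now 10. (uses reverse residual edge)
Augment In→B→C→R3→Core→D→Eg: bottleneck 2, flow now 12. (uses reverse residual edge)
No augmenting path remains; maximum flow = 12.
By max-flow min-cut, the minimum cut capacity equals the max flow.
In the residual graph, reachable from In: {In}.
Min-cut edges: In→R3 (5), In→R1 (3), In→B (4); capacity 5 + 3 + 4 = 12.

12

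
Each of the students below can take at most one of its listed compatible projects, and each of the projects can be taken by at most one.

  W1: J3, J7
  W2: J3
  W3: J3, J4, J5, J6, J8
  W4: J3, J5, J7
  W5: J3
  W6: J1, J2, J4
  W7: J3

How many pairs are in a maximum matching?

Unit-capacity flow: source→left, listed edges, right→sink; max matching = max flow.
Augmenting path W1→J3 (+1); matched 1.
Augmenting path W3→J4 (+1); matched 2.
Augmenting path W4→J5 (+1); matched 3.
Augmenting path W6→J1 (+1); matched 4.
Augmenting path W2→J3→W1→J7 (+1); matched 5.
No augmenting path remains; maximum matching = 5.
König certificate: {W1, W3, W4, W6, J3} is a vertex cover of size 5 (every listed pair touches it), so no matching can be larger.

5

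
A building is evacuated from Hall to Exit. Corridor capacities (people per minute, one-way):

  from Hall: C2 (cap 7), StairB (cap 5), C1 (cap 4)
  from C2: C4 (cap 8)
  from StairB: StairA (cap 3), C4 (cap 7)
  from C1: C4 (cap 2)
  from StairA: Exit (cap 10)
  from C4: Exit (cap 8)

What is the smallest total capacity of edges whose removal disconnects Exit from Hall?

Augment Hall→C2→C4→Exit: bottleneck 7, flow now 7.
Augment Hall→StairB→StairA→Exit: bottleneck 3, flow now 10.
Augment Hall→StairB→C4→Exit: bottleneck 1, flow now 11.
No augmenting path remains; maximum flow = 11.
By max-flow min-cut, the minimum cut capacity equals the max flow.
In the residual graph, reachable from Hall: {Hall, C2, StairB, C1, C4}.
Min-cut edges: StairB→StairA (3), C4→Exit (8); capacity 3 + 8 = 11.

11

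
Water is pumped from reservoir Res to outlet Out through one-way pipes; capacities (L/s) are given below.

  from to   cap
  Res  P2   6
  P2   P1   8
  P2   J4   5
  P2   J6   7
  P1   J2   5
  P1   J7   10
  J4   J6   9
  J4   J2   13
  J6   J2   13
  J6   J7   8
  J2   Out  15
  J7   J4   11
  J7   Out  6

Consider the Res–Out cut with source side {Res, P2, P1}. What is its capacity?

27

Edges leaving {Res, P2, P1}: P2→J4 (5), P2→J6 (7), P1→J2 (5), P1→J7 (10).
Cut capacity = 5 + 7 + 5 + 10 = 27.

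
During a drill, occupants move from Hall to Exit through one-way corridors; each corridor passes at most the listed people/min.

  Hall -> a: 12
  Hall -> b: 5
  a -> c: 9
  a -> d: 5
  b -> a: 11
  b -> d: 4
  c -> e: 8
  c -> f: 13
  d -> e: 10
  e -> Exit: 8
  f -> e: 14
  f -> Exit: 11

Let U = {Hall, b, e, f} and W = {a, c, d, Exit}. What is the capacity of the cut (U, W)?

46

Edges leaving {Hall, b, e, f}: Hall→a (12), b→a (11), b→d (4), e→Exit (8), f→Exit (11).
Cut capacity = 12 + 11 + 4 + 8 + 11 = 46.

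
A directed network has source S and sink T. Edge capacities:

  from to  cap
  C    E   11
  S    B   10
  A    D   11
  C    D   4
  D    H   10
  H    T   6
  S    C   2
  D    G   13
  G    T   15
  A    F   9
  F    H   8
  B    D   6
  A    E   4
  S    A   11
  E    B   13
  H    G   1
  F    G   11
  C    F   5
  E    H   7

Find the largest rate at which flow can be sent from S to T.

19

Augment S→A→D→G→T: bottleneck 11, flow now 11.
Augment S→B→D→G→T: bottleneck 2, flow now 13.
Augment S→B→D→H→T: bottleneck 4, flow now 17.
Augment S→C→D→H→T: bottleneck 2, flow now 19.
No augmenting path remains; maximum flow = 19.
In the residual graph, reachable from S: {S, B}.
Min-cut edges: S→A (11), S→C (2), B→D (6); capacity 11 + 2 + 6 = 19.
This cut is saturated, so no flow can exceed 19.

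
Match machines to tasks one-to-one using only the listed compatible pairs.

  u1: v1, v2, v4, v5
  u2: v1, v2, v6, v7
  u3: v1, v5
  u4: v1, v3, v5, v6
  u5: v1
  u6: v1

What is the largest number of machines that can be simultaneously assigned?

Unit-capacity flow: source→left, listed edges, right→sink; max matching = max flow.
Augmenting path u1→v1 (+1); matched 1.
Augmenting path u2→v2 (+1); matched 2.
Augmenting path u3→v5 (+1); matched 3.
Augmenting path u4→v3 (+1); matched 4.
Augmenting path u5→v1→u1→v4 (+1); matched 5.
No augmenting path remains; maximum matching = 5.
König certificate: {u1, u2, u3, u4, v1} is a vertex cover of size 5 (every listed pair touches it), so no matching can be larger.

5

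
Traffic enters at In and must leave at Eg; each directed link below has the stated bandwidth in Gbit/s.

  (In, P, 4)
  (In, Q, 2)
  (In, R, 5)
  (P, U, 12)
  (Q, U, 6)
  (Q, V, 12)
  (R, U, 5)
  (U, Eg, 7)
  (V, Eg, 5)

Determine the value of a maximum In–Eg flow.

Augment In→P→U→Eg: bottleneck 4, flow now 4.
Augment In→Q→U→Eg: bottleneck 2, flow now 6.
Augment In→R→U→Eg: bottleneck 1, flow now 7.
Augment In→R→U→Q→V→Eg: bottleneck 2, flow now 9. (uses reverse residual edge)
No augmenting path remains; maximum flow = 9.
In the residual graph, reachable from In: {In, P, R, U}.
Min-cut edges: In→Q (2), U→Eg (7); capacity 2 + 7 = 9.
This cut is saturated, so no flow can exceed 9.

9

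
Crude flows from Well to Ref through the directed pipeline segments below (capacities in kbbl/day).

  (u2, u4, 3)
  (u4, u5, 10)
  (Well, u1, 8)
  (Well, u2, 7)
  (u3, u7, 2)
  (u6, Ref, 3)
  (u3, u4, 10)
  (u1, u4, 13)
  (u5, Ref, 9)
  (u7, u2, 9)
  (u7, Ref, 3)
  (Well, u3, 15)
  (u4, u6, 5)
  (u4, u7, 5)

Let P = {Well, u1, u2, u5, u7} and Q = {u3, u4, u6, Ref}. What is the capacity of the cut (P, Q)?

Edges leaving {Well, u1, u2, u5, u7}: Well→u3 (15), u1→u4 (13), u2→u4 (3), u5→Ref (9), u7→Ref (3).
Cut capacity = 15 + 13 + 3 + 9 + 3 = 43.

43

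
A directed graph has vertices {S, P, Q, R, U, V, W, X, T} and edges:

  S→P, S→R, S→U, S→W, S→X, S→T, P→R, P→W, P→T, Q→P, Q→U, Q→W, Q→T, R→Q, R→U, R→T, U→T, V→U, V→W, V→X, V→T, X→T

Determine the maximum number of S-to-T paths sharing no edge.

5

Assign every edge capacity 1; by Menger, the answer equals the max flow.
Path S→T (+1); total 1.
Path S→P→T (+1); total 2.
Path S→R→T (+1); total 3.
Path S→U→T (+1); total 4.
Path S→X→T (+1); total 5.
No residual S→T path; max flow = 5.
Certifying cut of size 5: {S→P, S→R, S→T, S→U, S→X}.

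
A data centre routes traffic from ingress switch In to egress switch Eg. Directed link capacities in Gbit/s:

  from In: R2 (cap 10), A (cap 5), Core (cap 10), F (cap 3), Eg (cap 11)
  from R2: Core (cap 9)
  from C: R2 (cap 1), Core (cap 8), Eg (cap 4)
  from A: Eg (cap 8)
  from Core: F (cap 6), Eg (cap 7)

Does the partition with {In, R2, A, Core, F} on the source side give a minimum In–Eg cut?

Given cut capacity: 11 + 8 + 7 = 26.
Augment In→Eg: bottleneck 11, flow now 11.
Augment In→A→Eg: bottleneck 5, flow now 16.
Augment In→Core→Eg: bottleneck 7, flow now 23.
No augmenting path remains; maximum flow = 23.
In the residual graph, reachable from In: {In, R2, Core, F}.
Min-cut edges: In→A (5), In→Eg (11), Core→Eg (7); capacity 5 + 11 + 7 = 23.
Cut capacity 26 exceeds the max flow 23, so it is not minimum.

No — its capacity is 26, but the minimum cut has capacity 23.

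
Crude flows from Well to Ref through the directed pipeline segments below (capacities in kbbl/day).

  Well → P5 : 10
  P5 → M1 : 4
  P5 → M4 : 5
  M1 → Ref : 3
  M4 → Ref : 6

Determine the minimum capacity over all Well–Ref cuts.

Augment Well→P5→M1→Ref: bottleneck 3, flow now 3.
Augment Well→P5→M4→Ref: bottleneck 5, flow now 8.
No augmenting path remains; maximum flow = 8.
By max-flow min-cut, the minimum cut capacity equals the max flow.
In the residual graph, reachable from Well: {Well, P5, M1}.
Min-cut edges: P5→M4 (5), M1→Ref (3); capacity 5 + 3 = 8.

8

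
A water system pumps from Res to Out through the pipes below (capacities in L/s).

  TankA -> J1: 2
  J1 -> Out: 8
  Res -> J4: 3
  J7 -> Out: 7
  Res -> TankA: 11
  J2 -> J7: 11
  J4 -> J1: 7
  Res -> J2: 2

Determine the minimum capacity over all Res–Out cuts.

7

Augment Res→J2→J7→Out: bottleneck 2, flow now 2.
Augment Res→TankA→J1→Out: bottleneck 2, flow now 4.
Augment Res→J4→J1→Out: bottleneck 3, flow now 7.
No augmenting path remains; maximum flow = 7.
By max-flow min-cut, the minimum cut capacity equals the max flow.
In the residual graph, reachable from Res: {Res, TankA}.
Min-cut edges: Res→J2 (2), Res→J4 (3), TankA→J1 (2); capacity 2 + 3 + 2 = 7.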